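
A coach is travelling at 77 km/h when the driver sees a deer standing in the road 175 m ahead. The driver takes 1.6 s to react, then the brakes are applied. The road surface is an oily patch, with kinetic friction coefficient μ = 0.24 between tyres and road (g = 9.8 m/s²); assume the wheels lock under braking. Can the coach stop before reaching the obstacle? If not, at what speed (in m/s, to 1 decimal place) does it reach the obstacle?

77 km/h ÷ 3.6 = 21.3889 m/s.
a = μg = 0.24 × 9.8 = 2.352 m/s².
Reaction distance = 21.3889 × 1.6 = 34.222 m.
Braking distance = v²/(2a) = 457.485 / 4.704 = 97.254 m.
Total stopping distance = 34.222 + 97.254 = 131.476 m, vs 175 m available — it stops with 175 − 131.476 = 43.524 m to spare.

Yes — it stops about 43.5 m short of the obstacle, so it never reaches it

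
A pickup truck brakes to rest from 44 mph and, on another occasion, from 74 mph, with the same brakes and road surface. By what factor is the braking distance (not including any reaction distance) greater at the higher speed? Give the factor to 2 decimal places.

Braking distance d = v²/(2a), so with a fixed, d ∝ v².
Factor = (74/44)² = 1.6818² = 2.8285.

Factor ≈ 2.83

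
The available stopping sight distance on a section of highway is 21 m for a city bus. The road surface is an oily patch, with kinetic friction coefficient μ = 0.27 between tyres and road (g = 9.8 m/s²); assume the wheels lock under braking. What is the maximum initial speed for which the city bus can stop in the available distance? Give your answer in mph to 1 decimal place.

a = μg = 0.27 × 9.8 = 2.646 m/s².
v²/(2a) = d ⇒ v = √(2 × 2.646 × 21) = √111.13 = 10.5418 m/s.
10.5418 m/s ÷ 0.44704 = 23.581 mph.

Maximum speed ≈ 23.6 mph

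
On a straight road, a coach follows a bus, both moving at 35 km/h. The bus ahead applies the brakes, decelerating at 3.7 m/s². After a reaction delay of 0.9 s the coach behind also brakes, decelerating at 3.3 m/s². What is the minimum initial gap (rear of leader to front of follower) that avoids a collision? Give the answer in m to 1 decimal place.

Minimum gap ≈ 10.3 m

35 km/h ÷ 3.6 = 9.7222 m/s.
Leader travels v²/(2a_L) = 94.521 / 7.400 = 12.773 m before stopping.
Follower covers v·t_r = 9.7222 × 0.9 = 8.750 m while reacting, then v²/(2a_F) = 94.521 / 6.600 = 14.321 m while braking, for a total of 8.750 + 14.321 = 23.071 m.
Since a_F ≤ a_L and the follower starts braking later, the follower is never slower than the leader, so the closest approach is when both have stopped.
Minimum gap = 23.071 − 12.773 = 10.298 m.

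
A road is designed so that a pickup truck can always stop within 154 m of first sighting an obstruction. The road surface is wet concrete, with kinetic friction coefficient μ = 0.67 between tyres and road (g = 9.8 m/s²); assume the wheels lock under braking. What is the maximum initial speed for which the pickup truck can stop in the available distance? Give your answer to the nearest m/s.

a = μg = 0.67 × 9.8 = 6.566 m/s².
v²/(2a) = d ⇒ v = √(2 × 6.566 × 154) = √2022.33 = 44.9703 m/s.

Maximum speed ≈ 45 m/s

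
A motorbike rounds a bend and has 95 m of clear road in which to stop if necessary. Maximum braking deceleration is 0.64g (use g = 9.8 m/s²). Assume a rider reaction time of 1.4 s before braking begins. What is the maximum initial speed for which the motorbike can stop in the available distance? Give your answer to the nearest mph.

Maximum speed ≈ 60 mph

a = 0.64 × 9.8 = 6.272 m/s².
Stopping distance: v·t_r + v²/(2a) = 95 with t_r = 1.4 s and a = 6.272 m/s².
So v² + 17.562 v − 1191.68 = 0.
Positive root: v = −a·t_r + √((a·t_r)² + 2a·d) = −8.781 + √(77.106 + 1191.68) = 26.8390 m/s.
26.8390 m/s ÷ 0.44704 = 60.037 mph.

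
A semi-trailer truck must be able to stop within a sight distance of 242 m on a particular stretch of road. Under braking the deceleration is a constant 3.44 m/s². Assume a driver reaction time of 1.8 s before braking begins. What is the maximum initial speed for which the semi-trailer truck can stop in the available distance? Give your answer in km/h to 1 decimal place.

Maximum speed ≈ 126.3 km/h

Stopping distance: v·t_r + v²/(2a) = 242 with t_r = 1.8 s and a = 3.440 m/s².
So v² + 12.384 v − 1664.96 = 0.
Positive root: v = −a·t_r + √((a·t_r)² + 2a·d) = −6.192 + √(38.341 + 1664.96) = 35.0791 m/s.
35.0791 m/s × 3.6 = 126.285 km/h.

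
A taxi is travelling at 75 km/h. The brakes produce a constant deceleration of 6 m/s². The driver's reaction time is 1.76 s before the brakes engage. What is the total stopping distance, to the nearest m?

Total stopping distance ≈ 73 m

75 km/h ÷ 3.6 = 20.8333 m/s.
Reaction distance = v·t_r = 20.8333 × 1.76 = 36.667 m.
Braking distance = v²/(2a) = 20.8333² / (2 × 6.000) = 434.026 / 12.000 = 36.169 m.
Total = 36.667 + 36.169 = 72.836 m.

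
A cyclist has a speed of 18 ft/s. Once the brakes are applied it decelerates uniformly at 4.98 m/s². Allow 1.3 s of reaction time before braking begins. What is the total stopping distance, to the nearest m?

18 ft/s × 0.3048 = 5.4864 m/s.
Reaction distance = v·t_r = 5.4864 × 1.3 = 7.132 m.
Braking distance = v²/(2a) = 5.4864² / (2 × 4.980) = 30.101 / 9.960 = 3.022 m.
Total = 7.132 + 3.022 = 10.154 m.

Total stopping distance ≈ 10 m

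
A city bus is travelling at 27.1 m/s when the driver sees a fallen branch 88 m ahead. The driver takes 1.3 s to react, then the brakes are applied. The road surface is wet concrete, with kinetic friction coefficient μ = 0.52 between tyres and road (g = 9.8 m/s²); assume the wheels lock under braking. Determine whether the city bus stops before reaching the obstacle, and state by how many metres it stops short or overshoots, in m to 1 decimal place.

No — it overshoots by 19.3 m

a = μg = 0.52 × 9.8 = 5.096 m/s².
Reaction distance = 27.1000 × 1.3 = 35.230 m.
Braking distance = v²/(2a) = 734.410 / 10.192 = 72.057 m.
Total stopping distance = 35.230 + 72.057 = 107.287 m, vs 88 m available — it cannot stop in time and overshoots by 107.287 − 88 = 19.287 m.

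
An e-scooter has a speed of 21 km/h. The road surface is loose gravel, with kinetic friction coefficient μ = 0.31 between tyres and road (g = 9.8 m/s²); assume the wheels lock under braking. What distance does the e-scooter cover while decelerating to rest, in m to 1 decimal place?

21 km/h ÷ 3.6 = 5.8333 m/s.
a = μg = 0.31 × 9.8 = 3.038 m/s².
Braking distance = v²/(2a) = 5.8333² / (2 × 3.038) = 34.027 / 6.076 = 5.600 m.

Braking distance ≈ 5.6 m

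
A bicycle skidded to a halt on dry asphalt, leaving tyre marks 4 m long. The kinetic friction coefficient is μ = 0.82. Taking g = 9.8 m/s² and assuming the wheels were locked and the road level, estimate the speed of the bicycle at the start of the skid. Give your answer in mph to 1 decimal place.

Deceleration a = μg = 0.82 × 9.8 = 8.036 m/s².
v = √(2a·d) = √(2 × 8.036 × 4) = √64.288 = 8.0180 m/s.
= 8.0180 ÷ 0.44704 = 17.936 mph.

Initial speed ≈ 17.9 mph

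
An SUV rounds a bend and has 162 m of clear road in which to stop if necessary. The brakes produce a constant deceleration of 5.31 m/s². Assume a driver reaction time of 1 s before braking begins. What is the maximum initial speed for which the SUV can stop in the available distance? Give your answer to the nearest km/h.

Maximum speed ≈ 131 km/h

Stopping distance: v·t_r + v²/(2a) = 162 with t_r = 1 s and a = 5.310 m/s².
So v² + 10.620 v − 1720.44 = 0.
Positive root: v = −a·t_r + √((a·t_r)² + 2a·d) = −5.310 + √(28.196 + 1720.44) = 36.5067 m/s.
36.5067 m/s × 3.6 = 131.424 km/h.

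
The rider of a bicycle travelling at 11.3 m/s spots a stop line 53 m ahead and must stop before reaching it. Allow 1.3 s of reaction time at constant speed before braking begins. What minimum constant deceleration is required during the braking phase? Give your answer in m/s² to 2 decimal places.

Distance covered during reaction = 11.3000 × 1.3 = 14.690 m.
Distance available for braking: 53 − 14.690 = 38.310 m.
v² = 2a·d ⇒ a = v²/(2d) = 11.3000² / (2 × 38.310) = 127.690 / 76.620 = 1.6665 m/s².

Required deceleration ≈ 1.67 m/s²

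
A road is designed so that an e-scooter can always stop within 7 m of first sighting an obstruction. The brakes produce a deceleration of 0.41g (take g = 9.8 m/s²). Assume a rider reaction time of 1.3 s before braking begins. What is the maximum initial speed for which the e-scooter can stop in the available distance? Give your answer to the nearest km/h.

Maximum speed ≈ 14 km/h

a = 0.41 × 9.8 = 4.018 m/s².
Stopping distance: v·t_r + v²/(2a) = 7 with t_r = 1.3 s and a = 4.018 m/s².
So v² + 10.447 v − 56.25 = 0.
Positive root: v = −a·t_r + √((a·t_r)² + 2a·d) = −5.223 + √(27.280 + 56.25) = 3.9165 m/s.
3.9165 m/s × 3.6 = 14.099 km/h.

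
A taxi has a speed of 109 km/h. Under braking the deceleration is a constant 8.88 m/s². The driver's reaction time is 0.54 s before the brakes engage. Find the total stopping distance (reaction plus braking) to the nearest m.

Total stopping distance ≈ 68 m

109 km/h ÷ 3.6 = 30.2778 m/s.
Reaction distance = v·t_r = 30.2778 × 0.54 = 16.350 m.
Braking distance = v²/(2a) = 30.2778² / (2 × 8.880) = 916.745 / 17.760 = 51.619 m.
Total = 16.350 + 51.619 = 67.969 m.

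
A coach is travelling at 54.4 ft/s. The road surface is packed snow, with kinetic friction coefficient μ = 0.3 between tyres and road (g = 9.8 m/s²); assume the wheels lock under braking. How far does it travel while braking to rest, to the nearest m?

Braking distance ≈ 47 m

54.4 ft/s × 0.3048 = 16.5811 m/s.
a = μg = 0.3 × 9.8 = 2.940 m/s².
Braking distance = v²/(2a) = 16.5811² / (2 × 2.940) = 274.933 / 5.880 = 46.757 m.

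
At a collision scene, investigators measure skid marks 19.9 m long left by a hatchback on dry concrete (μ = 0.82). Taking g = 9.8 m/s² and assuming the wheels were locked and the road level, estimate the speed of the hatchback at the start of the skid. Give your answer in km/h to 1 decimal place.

Deceleration a = μg = 0.82 × 9.8 = 8.036 m/s².
v = √(2a·d) = √(2 × 8.036 × 19.9) = √319.833 = 17.8839 m/s.
= 17.8839 × 3.6 = 64.382 km/h.

Initial speed ≈ 64.4 km/h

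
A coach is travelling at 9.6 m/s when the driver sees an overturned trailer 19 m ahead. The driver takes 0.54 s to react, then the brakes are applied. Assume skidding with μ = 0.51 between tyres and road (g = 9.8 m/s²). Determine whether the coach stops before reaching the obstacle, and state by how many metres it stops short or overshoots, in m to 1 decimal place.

a = μg = 0.51 × 9.8 = 4.998 m/s².
Reaction distance = 9.6000 × 0.54 = 5.184 m.
Braking distance = v²/(2a) = 92.160 / 9.996 = 9.220 m.
Total stopping distance = 5.184 + 9.220 = 14.404 m, vs 19 m available — it stops with 19 − 14.404 = 4.596 m to spare.

Yes — it stops 4.6 m short of the obstacle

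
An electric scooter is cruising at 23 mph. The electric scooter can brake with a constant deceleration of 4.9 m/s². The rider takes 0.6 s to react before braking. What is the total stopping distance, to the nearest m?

Total stopping distance ≈ 17 m

23 mph × 0.44704 = 10.2819 m/s.
Reaction distance = v·t_r = 10.2819 × 0.6 = 6.169 m.
Braking distance = v²/(2a) = 10.2819² / (2 × 4.900) = 105.717 / 9.800 = 10.787 m.
Total = 6.169 + 10.787 = 16.956 m.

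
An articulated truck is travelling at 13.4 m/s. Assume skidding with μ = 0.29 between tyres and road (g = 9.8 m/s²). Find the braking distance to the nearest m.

a = μg = 0.29 × 9.8 = 2.842 m/s².
Braking distance = v²/(2a) = 13.4000² / (2 × 2.842) = 179.560 / 5.684 = 31.590 m.

Braking distance ≈ 32 m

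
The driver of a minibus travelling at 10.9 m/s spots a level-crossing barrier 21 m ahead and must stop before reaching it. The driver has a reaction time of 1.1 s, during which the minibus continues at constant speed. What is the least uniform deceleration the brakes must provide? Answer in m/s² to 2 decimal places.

Required deceleration ≈ 6.59 m/s²

Distance covered during reaction = 10.9000 × 1.1 = 11.990 m.
Distance available for braking: 21 − 11.990 = 9.010 m.
v² = 2a·d ⇒ a = v²/(2d) = 10.9000² / (2 × 9.010) = 118.810 / 18.020 = 6.5932 m/s².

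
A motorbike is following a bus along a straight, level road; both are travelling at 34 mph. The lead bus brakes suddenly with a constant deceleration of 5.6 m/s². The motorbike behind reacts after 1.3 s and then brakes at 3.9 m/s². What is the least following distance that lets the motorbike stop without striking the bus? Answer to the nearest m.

Minimum gap ≈ 29 m

34 mph × 0.44704 = 15.1994 m/s.
Leader travels v²/(2a_L) = 231.022 / 11.200 = 20.627 m before stopping.
Follower covers v·t_r = 15.1994 × 1.3 = 19.759 m while reacting, then v²/(2a_F) = 231.022 / 7.800 = 29.618 m while braking, for a total of 19.759 + 29.618 = 49.377 m.
Since a_F ≤ a_L and the follower starts braking later, the follower is never slower than the leader, so the closest approach is when both have stopped.
Minimum gap = 49.377 − 20.627 = 28.750 m.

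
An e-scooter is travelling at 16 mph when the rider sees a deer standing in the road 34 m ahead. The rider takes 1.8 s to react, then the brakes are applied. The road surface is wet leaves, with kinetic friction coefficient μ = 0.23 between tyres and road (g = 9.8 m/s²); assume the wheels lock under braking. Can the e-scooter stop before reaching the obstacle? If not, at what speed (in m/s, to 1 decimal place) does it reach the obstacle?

16 mph × 0.44704 = 7.1526 m/s.
a = μg = 0.23 × 9.8 = 2.254 m/s².
Reaction distance = 7.1526 × 1.8 = 12.875 m.
Braking distance = v²/(2a) = 51.160 / 4.508 = 11.349 m.
Total stopping distance = 12.875 + 11.349 = 24.224 m, vs 34 m available — it stops with 34 − 24.224 = 9.776 m to spare.

Yes — it stops about 9.8 m short of the obstacle, so it never reaches it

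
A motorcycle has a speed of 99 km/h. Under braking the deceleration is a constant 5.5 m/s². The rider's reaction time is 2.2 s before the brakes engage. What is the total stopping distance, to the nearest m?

Total stopping distance ≈ 129 m

99 km/h ÷ 3.6 = 27.5000 m/s.
Reaction distance = v·t_r = 27.5000 × 2.2 = 60.500 m.
Braking distance = v²/(2a) = 27.5000² / (2 × 5.500) = 756.250 / 11.000 = 68.750 m.
Total = 60.500 + 68.750 = 129.250 m.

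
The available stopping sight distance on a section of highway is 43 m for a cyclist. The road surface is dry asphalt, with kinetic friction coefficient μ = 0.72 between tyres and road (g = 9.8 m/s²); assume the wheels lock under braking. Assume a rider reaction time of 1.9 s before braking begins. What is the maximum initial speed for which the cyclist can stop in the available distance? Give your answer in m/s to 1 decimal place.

Maximum speed ≈ 14.6 m/s

a = μg = 0.72 × 9.8 = 7.056 m/s².
Stopping distance: v·t_r + v²/(2a) = 43 with t_r = 1.9 s and a = 7.056 m/s².
So v² + 26.813 v − 606.82 = 0.
Positive root: v = −a·t_r + √((a·t_r)² + 2a·d) = −13.406 + √(179.721 + 606.82) = 14.6393 m/s.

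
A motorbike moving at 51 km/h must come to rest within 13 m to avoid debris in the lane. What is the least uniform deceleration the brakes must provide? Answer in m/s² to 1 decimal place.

51 km/h ÷ 3.6 = 14.1667 m/s.
v² = 2a·d ⇒ a = v²/(2d) = 14.1667² / (2 × 13.000) = 200.695 / 26.000 = 7.7190 m/s².

Required deceleration ≈ 7.7 m/s²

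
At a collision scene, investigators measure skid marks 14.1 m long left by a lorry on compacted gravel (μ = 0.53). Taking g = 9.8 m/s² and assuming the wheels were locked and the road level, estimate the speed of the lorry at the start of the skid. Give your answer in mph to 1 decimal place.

Initial speed ≈ 27.1 mph

Deceleration a = μg = 0.53 × 9.8 = 5.194 m/s².
v = √(2a·d) = √(2 × 5.194 × 14.1) = √146.471 = 12.1025 m/s.
= 12.1025 ÷ 0.44704 = 27.073 mph.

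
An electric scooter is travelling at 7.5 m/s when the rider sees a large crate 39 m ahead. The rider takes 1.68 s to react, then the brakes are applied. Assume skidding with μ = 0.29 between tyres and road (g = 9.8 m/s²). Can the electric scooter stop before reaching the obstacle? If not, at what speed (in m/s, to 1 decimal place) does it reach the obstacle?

Yes — it stops about 16.5 m short of the obstacle, so it never reaches it

a = μg = 0.29 × 9.8 = 2.842 m/s².
Reaction distance = 7.5000 × 1.68 = 12.600 m.
Braking distance = v²/(2a) = 56.250 / 5.684 = 9.896 m.
Total stopping distance = 12.600 + 9.896 = 22.496 m, vs 39 m available — it stops with 39 − 22.496 = 16.504 m to spare.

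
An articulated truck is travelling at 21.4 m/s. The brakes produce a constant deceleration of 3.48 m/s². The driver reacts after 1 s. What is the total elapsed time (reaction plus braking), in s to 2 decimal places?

Total time ≈ 7.15 s

Braking time = v/a = 21.4000 / 3.480 = 6.149 s.
Total = 1 + 6.149 = 7.149 s.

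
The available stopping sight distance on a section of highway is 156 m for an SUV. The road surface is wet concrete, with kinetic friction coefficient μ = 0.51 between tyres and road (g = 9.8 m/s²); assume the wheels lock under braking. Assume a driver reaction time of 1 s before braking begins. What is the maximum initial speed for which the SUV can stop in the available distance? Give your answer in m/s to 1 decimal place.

Maximum speed ≈ 34.8 m/s

a = μg = 0.51 × 9.8 = 4.998 m/s².
Stopping distance: v·t_r + v²/(2a) = 156 with t_r = 1 s and a = 4.998 m/s².
So v² + 9.996 v − 1559.38 = 0.
Positive root: v = −a·t_r + √((a·t_r)² + 2a·d) = −4.998 + √(24.980 + 1559.38) = 34.8060 m/s.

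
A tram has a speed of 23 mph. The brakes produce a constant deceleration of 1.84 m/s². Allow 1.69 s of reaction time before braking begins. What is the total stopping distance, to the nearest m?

Total stopping distance ≈ 46 m

23 mph × 0.44704 = 10.2819 m/s.
Reaction distance = v·t_r = 10.2819 × 1.69 = 17.376 m.
Braking distance = v²/(2a) = 10.2819² / (2 × 1.840) = 105.717 / 3.680 = 28.727 m.
Total = 17.376 + 28.727 = 46.103 m.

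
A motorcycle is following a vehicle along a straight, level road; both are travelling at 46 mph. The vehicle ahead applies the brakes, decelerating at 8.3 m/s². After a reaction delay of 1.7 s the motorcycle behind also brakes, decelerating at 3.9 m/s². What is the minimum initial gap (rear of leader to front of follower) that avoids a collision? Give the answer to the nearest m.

46 mph × 0.44704 = 20.5638 m/s.
Leader travels v²/(2a_L) = 422.870 / 16.600 = 25.474 m before stopping.
Follower covers v·t_r = 20.5638 × 1.7 = 34.958 m while reacting, then v²/(2a_F) = 422.870 / 7.800 = 54.214 m while braking, for a total of 34.958 + 54.214 = 89.172 m.
Since a_F ≤ a_L and the follower starts braking later, the follower is never slower than the leader, so the closest approach is when both have stopped.
Minimum gap = 89.172 − 25.474 = 63.698 m.

Minimum gap ≈ 64 m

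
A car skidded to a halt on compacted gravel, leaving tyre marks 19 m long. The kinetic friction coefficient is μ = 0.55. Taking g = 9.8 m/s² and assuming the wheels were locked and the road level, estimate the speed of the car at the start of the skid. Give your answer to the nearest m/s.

Initial speed ≈ 14 m/s

Deceleration a = μg = 0.55 × 9.8 = 5.390 m/s².
v = √(2a·d) = √(2 × 5.390 × 19) = √204.820 = 14.3115 m/s.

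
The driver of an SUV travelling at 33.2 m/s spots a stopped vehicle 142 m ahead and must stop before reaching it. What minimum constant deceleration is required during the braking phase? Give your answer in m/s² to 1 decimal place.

Required deceleration ≈ 3.9 m/s²

v² = 2a·d ⇒ a = v²/(2d) = 33.2000² / (2 × 142.000) = 1102.240 / 284.000 = 3.8811 m/s².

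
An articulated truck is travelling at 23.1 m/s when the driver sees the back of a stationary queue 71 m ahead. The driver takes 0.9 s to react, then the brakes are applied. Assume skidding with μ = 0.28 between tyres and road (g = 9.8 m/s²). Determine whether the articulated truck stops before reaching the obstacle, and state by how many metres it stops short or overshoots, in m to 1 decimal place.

No — it overshoots by 47.0 m

a = μg = 0.28 × 9.8 = 2.744 m/s².
Reaction distance = 23.1000 × 0.9 = 20.790 m.
Braking distance = v²/(2a) = 533.610 / 5.488 = 97.232 m.
Total stopping distance = 20.790 + 97.232 = 118.022 m, vs 71 m available — it cannot stop in time and overshoots by 118.022 − 71 = 47.022 m.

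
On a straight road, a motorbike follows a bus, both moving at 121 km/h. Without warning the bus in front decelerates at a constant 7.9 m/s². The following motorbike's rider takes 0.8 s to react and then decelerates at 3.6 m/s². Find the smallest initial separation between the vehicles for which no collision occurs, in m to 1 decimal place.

121 km/h ÷ 3.6 = 33.6111 m/s.
Leader travels v²/(2a_L) = 1129.706 / 15.800 = 71.500 m before stopping.
Follower covers v·t_r = 33.6111 × 0.8 = 26.889 m while reacting, then v²/(2a_F) = 1129.706 / 7.200 = 156.904 m while braking, for a total of 26.889 + 156.904 = 183.793 m.
Since a_F ≤ a_L and the follower starts braking later, the follower is never slower than the leader, so the closest approach is when both have stopped.
Minimum gap = 183.793 − 71.500 = 112.293 m.

Minimum gap ≈ 112.3 m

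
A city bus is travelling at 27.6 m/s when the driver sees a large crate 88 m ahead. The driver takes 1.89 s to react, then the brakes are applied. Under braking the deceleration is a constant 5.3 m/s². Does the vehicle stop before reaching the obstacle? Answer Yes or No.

No

Reaction distance = 27.6000 × 1.89 = 52.164 m.
Braking distance = v²/(2a) = 761.760 / 10.600 = 71.864 m.
Total stopping distance = 52.164 + 71.864 = 124.028 m, vs 88 m available — it cannot stop in time and overshoots by 124.028 − 88 = 36.028 m.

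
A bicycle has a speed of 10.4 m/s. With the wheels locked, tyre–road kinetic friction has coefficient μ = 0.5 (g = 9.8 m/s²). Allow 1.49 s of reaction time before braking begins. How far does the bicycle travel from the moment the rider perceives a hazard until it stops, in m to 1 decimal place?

Total stopping distance ≈ 26.5 m

a = μg = 0.5 × 9.8 = 4.900 m/s².
Reaction distance = v·t_r = 10.4000 × 1.49 = 15.496 m.
Braking distance = v²/(2a) = 10.4000² / (2 × 4.900) = 108.160 / 9.800 = 11.037 m.
Total = 15.496 + 11.037 = 26.533 m.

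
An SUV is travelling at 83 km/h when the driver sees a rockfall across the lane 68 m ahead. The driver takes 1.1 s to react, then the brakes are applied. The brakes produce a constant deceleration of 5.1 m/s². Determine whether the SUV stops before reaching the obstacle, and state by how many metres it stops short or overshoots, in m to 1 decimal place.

No — it overshoots by 9.5 m

83 km/h ÷ 3.6 = 23.0556 m/s.
Reaction distance = 23.0556 × 1.1 = 25.361 m.
Braking distance = v²/(2a) = 531.561 / 10.200 = 52.114 m.
Total stopping distance = 25.361 + 52.114 = 77.475 m, vs 68 m available — it cannot stop in time and overshoots by 77.475 − 68 = 9.475 m.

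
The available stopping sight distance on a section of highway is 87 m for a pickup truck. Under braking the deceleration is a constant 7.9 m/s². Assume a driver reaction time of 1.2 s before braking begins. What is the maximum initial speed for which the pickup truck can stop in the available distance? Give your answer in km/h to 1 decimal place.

Maximum speed ≈ 103.6 km/h

Stopping distance: v·t_r + v²/(2a) = 87 with t_r = 1.2 s and a = 7.900 m/s².
So v² + 18.960 v − 1374.60 = 0.
Positive root: v = −a·t_r + √((a·t_r)² + 2a·d) = −9.480 + √(89.870 + 1374.60) = 28.7884 m/s.
28.7884 m/s × 3.6 = 103.638 km/h.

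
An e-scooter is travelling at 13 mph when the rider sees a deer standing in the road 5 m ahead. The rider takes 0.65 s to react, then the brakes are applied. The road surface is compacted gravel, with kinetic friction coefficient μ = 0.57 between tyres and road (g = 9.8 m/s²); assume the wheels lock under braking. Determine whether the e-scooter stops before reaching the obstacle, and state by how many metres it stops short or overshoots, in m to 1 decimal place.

13 mph × 0.44704 = 5.8115 m/s.
a = μg = 0.57 × 9.8 = 5.586 m/s².
Reaction distance = 5.8115 × 0.65 = 3.777 m.
Braking distance = v²/(2a) = 33.774 / 11.172 = 3.023 m.
Total stopping distance = 3.777 + 3.023 = 6.800 m, vs 5 m available — it cannot stop in time and overshoots by 6.800 − 5 = 1.800 m.

No — it overshoots by 1.8 m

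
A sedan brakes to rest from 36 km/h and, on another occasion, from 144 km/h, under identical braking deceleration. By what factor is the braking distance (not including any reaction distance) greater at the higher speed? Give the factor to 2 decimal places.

Braking distance d = v²/(2a), so with a fixed, d ∝ v².
Factor = (144/36)² = 4.0000² = 16.0000.

Factor ≈ 16.00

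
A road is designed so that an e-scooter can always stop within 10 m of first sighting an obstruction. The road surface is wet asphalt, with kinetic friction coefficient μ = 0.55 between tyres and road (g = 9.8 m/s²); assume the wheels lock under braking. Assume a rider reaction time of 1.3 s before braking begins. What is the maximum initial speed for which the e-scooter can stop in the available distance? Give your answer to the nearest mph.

Maximum speed ≈ 12 mph

a = μg = 0.55 × 9.8 = 5.390 m/s².
Stopping distance: v·t_r + v²/(2a) = 10 with t_r = 1.3 s and a = 5.390 m/s².
So v² + 14.014 v − 107.80 = 0.
Positive root: v = −a·t_r + √((a·t_r)² + 2a·d) = −7.007 + √(49.098 + 107.80) = 5.5189 m/s.
5.5189 m/s ÷ 0.44704 = 12.345 mph.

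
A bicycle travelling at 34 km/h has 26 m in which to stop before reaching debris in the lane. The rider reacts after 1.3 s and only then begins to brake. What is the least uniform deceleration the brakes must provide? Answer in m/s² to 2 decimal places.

34 km/h ÷ 3.6 = 9.4444 m/s.
Distance covered during reaction = 9.4444 × 1.3 = 12.278 m.
Distance available for braking: 26 − 12.278 = 13.722 m.
v² = 2a·d ⇒ a = v²/(2d) = 9.4444² / (2 × 13.722) = 89.197 / 27.444 = 3.2501 m/s².

Required deceleration ≈ 3.25 m/s²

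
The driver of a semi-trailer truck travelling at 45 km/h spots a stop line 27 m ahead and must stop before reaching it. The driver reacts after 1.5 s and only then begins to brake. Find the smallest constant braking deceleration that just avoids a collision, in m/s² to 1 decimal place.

45 km/h ÷ 3.6 = 12.5000 m/s.
Distance covered during reaction = 12.5000 × 1.5 = 18.750 m.
Distance available for braking: 27 − 18.750 = 8.250 m.
v² = 2a·d ⇒ a = v²/(2d) = 12.5000² / (2 × 8.250) = 156.250 / 16.500 = 9.4697 m/s².

Required deceleration ≈ 9.5 m/s²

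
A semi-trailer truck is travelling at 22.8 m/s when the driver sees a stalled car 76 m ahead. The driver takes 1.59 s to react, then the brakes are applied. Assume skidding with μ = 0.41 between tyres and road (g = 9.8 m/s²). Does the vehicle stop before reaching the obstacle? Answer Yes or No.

a = μg = 0.41 × 9.8 = 4.018 m/s².
Reaction distance = 22.8000 × 1.59 = 36.252 m.
Braking distance = v²/(2a) = 519.840 / 8.036 = 64.689 m.
Total stopping distance = 36.252 + 64.689 = 100.941 m, vs 76 m available — it cannot stop in time and overshoots by 100.941 − 76 = 24.941 m.

No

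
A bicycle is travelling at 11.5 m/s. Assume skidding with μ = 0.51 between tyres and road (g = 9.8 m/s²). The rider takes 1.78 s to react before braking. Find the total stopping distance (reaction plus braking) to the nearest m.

a = μg = 0.51 × 9.8 = 4.998 m/s².
Reaction distance = v·t_r = 11.5000 × 1.78 = 20.470 m.
Braking distance = v²/(2a) = 11.5000² / (2 × 4.998) = 132.250 / 9.996 = 13.230 m.
Total = 20.470 + 13.230 = 33.700 m.

Total stopping distance ≈ 34 m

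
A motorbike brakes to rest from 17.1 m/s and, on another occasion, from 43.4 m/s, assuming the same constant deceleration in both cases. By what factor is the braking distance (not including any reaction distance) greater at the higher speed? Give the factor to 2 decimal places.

Braking distance d = v²/(2a), so with a fixed, d ∝ v².
Factor = (43.4/17.1)² = 2.5380² = 6.4414.

Factor ≈ 6.44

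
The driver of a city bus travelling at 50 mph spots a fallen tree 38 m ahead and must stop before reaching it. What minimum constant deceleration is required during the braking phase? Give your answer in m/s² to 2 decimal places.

50 mph × 0.44704 = 22.3520 m/s.
v² = 2a·d ⇒ a = v²/(2d) = 22.3520² / (2 × 38.000) = 499.612 / 76.000 = 6.5738 m/s².

Required deceleration ≈ 6.57 m/s²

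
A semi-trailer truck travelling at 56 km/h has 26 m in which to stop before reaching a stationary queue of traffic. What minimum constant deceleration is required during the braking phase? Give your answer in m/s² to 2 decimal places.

Required deceleration ≈ 4.65 m/s²

56 km/h ÷ 3.6 = 15.5556 m/s.
v² = 2a·d ⇒ a = v²/(2d) = 15.5556² / (2 × 26.000) = 241.977 / 52.000 = 4.6534 m/s².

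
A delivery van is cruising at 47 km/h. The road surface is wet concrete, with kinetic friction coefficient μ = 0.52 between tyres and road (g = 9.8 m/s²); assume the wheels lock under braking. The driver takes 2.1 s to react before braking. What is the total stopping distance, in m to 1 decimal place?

47 km/h ÷ 3.6 = 13.0556 m/s.
a = μg = 0.52 × 9.8 = 5.096 m/s².
Reaction distance = v·t_r = 13.0556 × 2.1 = 27.417 m.
Braking distance = v²/(2a) = 13.0556² / (2 × 5.096) = 170.449 / 10.192 = 16.724 m.
Total = 27.417 + 16.724 = 44.141 m.

Total stopping distance ≈ 44.1 m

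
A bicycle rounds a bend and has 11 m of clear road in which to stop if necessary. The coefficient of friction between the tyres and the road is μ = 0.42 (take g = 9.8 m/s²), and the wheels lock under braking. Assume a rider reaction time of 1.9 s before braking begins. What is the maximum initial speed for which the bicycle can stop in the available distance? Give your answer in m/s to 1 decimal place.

a = μg = 0.42 × 9.8 = 4.116 m/s².
Stopping distance: v·t_r + v²/(2a) = 11 with t_r = 1.9 s and a = 4.116 m/s².
So v² + 15.641 v − 90.55 = 0.
Positive root: v = −a·t_r + √((a·t_r)² + 2a·d) = −7.820 + √(61.152 + 90.55) = 4.4967 m/s.

Maximum speed ≈ 4.5 m/s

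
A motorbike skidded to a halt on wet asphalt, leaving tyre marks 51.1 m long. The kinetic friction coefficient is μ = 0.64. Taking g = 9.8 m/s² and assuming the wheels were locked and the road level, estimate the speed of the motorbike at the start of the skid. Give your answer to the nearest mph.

Deceleration a = μg = 0.64 × 9.8 = 6.272 m/s².
v = √(2a·d) = √(2 × 6.272 × 51.1) = √640.998 = 25.3179 m/s.
= 25.3179 ÷ 0.44704 = 56.635 mph.

Initial speed ≈ 57 mph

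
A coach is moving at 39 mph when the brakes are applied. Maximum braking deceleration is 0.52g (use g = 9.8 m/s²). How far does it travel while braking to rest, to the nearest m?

Braking distance ≈ 30 m

39 mph × 0.44704 = 17.4346 m/s.
a = 0.52 × 9.8 = 5.096 m/s².
Braking distance = v²/(2a) = 17.4346² / (2 × 5.096) = 303.965 / 10.192 = 29.824 m.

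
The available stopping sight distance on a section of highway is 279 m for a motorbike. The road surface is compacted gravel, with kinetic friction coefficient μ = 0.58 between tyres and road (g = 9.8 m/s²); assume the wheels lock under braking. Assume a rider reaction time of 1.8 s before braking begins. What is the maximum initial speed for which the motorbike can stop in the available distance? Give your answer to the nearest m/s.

Maximum speed ≈ 47 m/s

a = μg = 0.58 × 9.8 = 5.684 m/s².
Stopping distance: v·t_r + v²/(2a) = 279 with t_r = 1.8 s and a = 5.684 m/s².
So v² + 20.462 v − 3171.67 = 0.
Positive root: v = −a·t_r + √((a·t_r)² + 2a·d) = −10.231 + √(104.673 + 3171.67) = 47.0083 m/s.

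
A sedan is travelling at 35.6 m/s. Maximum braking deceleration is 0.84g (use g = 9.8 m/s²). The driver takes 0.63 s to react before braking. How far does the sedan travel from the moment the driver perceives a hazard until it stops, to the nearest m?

Total stopping distance ≈ 99 m

a = 0.84 × 9.8 = 8.232 m/s².
Reaction distance = v·t_r = 35.6000 × 0.63 = 22.428 m.
Braking distance = v²/(2a) = 35.6000² / (2 × 8.232) = 1267.360 / 16.464 = 76.978 m.
Total = 22.428 + 76.978 = 99.406 m.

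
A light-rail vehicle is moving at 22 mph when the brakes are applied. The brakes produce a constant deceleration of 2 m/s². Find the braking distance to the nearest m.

Braking distance ≈ 24 m

22 mph × 0.44704 = 9.8349 m/s.
Braking distance = v²/(2a) = 9.8349² / (2 × 2.000) = 96.725 / 4.000 = 24.181 m.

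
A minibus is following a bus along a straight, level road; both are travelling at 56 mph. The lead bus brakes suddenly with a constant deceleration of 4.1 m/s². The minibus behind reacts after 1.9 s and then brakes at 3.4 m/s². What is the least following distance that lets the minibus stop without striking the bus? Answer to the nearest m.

56 mph × 0.44704 = 25.0342 m/s.
Leader travels v²/(2a_L) = 626.711 / 8.200 = 76.428 m before stopping.
Follower covers v·t_r = 25.0342 × 1.9 = 47.565 m while reacting, then v²/(2a_F) = 626.711 / 6.800 = 92.163 m while braking, for a total of 47.565 + 92.163 = 139.728 m.
Since a_F ≤ a_L and the follower starts braking later, the follower is never slower than the leader, so the closest approach is when both have stopped.
Minimum gap = 139.728 − 76.428 = 63.300 m.

Minimum gap ≈ 63 m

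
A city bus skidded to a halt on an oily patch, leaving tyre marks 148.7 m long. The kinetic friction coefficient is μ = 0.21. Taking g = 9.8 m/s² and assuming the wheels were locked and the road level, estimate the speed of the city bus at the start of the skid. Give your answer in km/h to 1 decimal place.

Initial speed ≈ 89.1 km/h

Deceleration a = μg = 0.21 × 9.8 = 2.058 m/s².
v = √(2a·d) = √(2 × 2.058 × 148.7) = √612.049 = 24.7396 m/s.
= 24.7396 × 3.6 = 89.063 km/h.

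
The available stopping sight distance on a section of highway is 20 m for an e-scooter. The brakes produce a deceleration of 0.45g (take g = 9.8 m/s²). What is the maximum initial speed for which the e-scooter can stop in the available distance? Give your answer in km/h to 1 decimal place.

Maximum speed ≈ 47.8 km/h

a = 0.45 × 9.8 = 4.410 m/s².
v²/(2a) = d ⇒ v = √(2 × 4.410 × 20) = √176.40 = 13.2816 m/s.
13.2816 m/s × 3.6 = 47.814 km/h.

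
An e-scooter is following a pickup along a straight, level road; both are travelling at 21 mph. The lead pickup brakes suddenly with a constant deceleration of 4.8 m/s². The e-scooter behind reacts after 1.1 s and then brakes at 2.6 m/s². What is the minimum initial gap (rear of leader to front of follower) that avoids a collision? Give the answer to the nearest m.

Minimum gap ≈ 18 m

21 mph × 0.44704 = 9.3878 m/s.
Leader travels v²/(2a_L) = 88.131 / 9.600 = 9.180 m before stopping.
Follower covers v·t_r = 9.3878 × 1.1 = 10.327 m while reacting, then v²/(2a_F) = 88.131 / 5.200 = 16.948 m while braking, for a total of 10.327 + 16.948 = 27.275 m.
Since a_F ≤ a_L and the follower starts braking later, the follower is never slower than the leader, so the closest approach is when both have stopped.
Minimum gap = 27.275 − 9.180 = 18.095 m.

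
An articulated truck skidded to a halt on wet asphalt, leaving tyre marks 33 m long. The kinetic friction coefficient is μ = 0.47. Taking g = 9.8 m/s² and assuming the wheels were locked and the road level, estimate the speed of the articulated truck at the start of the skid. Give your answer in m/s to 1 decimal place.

Initial speed ≈ 17.4 m/s

Deceleration a = μg = 0.47 × 9.8 = 4.606 m/s².
v = √(2a·d) = √(2 × 4.606 × 33) = √303.996 = 17.4355 m/s.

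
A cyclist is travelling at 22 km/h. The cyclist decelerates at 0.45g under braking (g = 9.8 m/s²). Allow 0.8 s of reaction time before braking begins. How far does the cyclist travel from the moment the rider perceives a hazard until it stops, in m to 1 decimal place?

Total stopping distance ≈ 9.1 m

22 km/h ÷ 3.6 = 6.1111 m/s.
a = 0.45 × 9.8 = 4.410 m/s².
Reaction distance = v·t_r = 6.1111 × 0.8 = 4.889 m.
Braking distance = v²/(2a) = 6.1111² / (2 × 4.410) = 37.346 / 8.820 = 4.234 m.
Total = 4.889 + 4.234 = 9.123 m.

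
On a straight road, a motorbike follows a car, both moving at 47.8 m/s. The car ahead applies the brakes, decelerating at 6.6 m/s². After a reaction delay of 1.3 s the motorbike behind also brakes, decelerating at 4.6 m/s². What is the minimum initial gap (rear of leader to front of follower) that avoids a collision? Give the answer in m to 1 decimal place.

Minimum gap ≈ 137.4 m

Leader travels v²/(2a_L) = 2284.840 / 13.200 = 173.094 m before stopping.
Follower covers v·t_r = 47.8000 × 1.3 = 62.140 m while reacting, then v²/(2a_F) = 2284.840 / 9.200 = 248.352 m while braking, for a total of 62.140 + 248.352 = 310.492 m.
Since a_F ≤ a_L and the follower starts braking later, the follower is never slower than the leader, so the closest approach is when both have stopped.
Minimum gap = 310.492 − 173.094 = 137.398 m.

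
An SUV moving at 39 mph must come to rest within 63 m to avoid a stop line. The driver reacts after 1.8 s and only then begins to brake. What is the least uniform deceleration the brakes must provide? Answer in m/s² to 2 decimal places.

Required deceleration ≈ 4.81 m/s²

39 mph × 0.44704 = 17.4346 m/s.
Distance covered during reaction = 17.4346 × 1.8 = 31.382 m.
Distance available for braking: 63 − 31.382 = 31.618 m.
v² = 2a·d ⇒ a = v²/(2d) = 17.4346² / (2 × 31.618) = 303.965 / 63.236 = 4.8068 m/s².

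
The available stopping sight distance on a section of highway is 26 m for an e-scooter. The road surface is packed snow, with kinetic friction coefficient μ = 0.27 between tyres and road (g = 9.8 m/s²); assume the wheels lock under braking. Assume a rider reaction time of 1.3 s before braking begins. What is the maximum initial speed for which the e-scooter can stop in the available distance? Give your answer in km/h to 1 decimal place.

a = μg = 0.27 × 9.8 = 2.646 m/s².
Stopping distance: v·t_r + v²/(2a) = 26 with t_r = 1.3 s and a = 2.646 m/s².
So v² + 6.880 v − 137.59 = 0.
Positive root: v = −a·t_r + √((a·t_r)² + 2a·d) = −3.440 + √(11.834 + 137.59) = 8.7839 m/s.
8.7839 m/s × 3.6 = 31.622 km/h.

Maximum speed ≈ 31.6 km/h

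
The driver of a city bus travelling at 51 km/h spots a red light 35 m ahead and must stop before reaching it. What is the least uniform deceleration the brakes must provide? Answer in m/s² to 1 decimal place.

51 km/h ÷ 3.6 = 14.1667 m/s.
v² = 2a·d ⇒ a = v²/(2d) = 14.1667² / (2 × 35.000) = 200.695 / 70.000 = 2.8671 m/s².

Required deceleration ≈ 2.9 m/s²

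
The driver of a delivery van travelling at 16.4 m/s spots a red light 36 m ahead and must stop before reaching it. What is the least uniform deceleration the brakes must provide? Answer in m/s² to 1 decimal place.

Required deceleration ≈ 3.7 m/s²

v² = 2a·d ⇒ a = v²/(2d) = 16.4000² / (2 × 36.000) = 268.960 / 72.000 = 3.7356 m/s².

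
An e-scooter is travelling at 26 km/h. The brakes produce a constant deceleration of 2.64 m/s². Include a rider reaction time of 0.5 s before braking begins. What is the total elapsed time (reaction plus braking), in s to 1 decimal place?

26 km/h ÷ 3.6 = 7.2222 m/s.
Braking time = v/a = 7.2222 / 2.640 = 2.736 s.
Total = 0.5 + 2.736 = 3.236 s.

Total time ≈ 3.2 s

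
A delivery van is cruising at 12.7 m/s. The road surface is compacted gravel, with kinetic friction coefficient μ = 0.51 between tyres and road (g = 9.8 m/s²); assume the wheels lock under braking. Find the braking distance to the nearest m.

Braking distance ≈ 16 m

a = μg = 0.51 × 9.8 = 4.998 m/s².
Braking distance = v²/(2a) = 12.7000² / (2 × 4.998) = 161.290 / 9.996 = 16.135 m.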